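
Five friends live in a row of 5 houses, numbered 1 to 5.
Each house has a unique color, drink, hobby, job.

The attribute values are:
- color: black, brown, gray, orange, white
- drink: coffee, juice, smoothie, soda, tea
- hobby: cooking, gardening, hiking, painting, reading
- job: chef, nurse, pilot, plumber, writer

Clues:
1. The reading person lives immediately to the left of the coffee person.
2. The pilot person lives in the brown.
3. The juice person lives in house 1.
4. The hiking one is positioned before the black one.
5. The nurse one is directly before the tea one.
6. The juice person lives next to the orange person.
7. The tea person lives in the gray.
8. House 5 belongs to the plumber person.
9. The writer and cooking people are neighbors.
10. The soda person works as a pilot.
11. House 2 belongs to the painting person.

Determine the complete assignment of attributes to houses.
Solution:

House | Color | Drink | Hobby | Job
-----------------------------------
  1   | white | juice | reading | chef
  2   | orange | coffee | painting | nurse
  3   | gray | tea | hiking | writer
  4   | brown | soda | cooking | pilot
  5   | black | smoothie | gardening | plumber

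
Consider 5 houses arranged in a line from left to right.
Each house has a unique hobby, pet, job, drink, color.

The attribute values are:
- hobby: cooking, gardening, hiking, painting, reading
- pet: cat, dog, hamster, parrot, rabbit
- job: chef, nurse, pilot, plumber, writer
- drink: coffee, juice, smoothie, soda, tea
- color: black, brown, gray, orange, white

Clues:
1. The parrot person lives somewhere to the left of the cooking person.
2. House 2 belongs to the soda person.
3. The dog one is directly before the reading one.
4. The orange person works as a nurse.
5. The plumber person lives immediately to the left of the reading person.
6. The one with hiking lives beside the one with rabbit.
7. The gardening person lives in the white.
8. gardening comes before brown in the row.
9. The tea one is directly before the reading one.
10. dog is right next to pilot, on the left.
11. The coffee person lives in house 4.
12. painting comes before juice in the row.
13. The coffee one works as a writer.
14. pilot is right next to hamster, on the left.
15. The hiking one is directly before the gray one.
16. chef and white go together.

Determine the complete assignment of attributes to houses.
Solution:

House | Hobby | Pet | Job | Drink | Color
-----------------------------------------
  1   | hiking | dog | plumber | tea | black
  2   | reading | rabbit | pilot | soda | gray
  3   | gardening | hamster | chef | smoothie | white
  4   | painting | parrot | writer | coffee | brown
  5   | cooking | cat | nurse | juice | orange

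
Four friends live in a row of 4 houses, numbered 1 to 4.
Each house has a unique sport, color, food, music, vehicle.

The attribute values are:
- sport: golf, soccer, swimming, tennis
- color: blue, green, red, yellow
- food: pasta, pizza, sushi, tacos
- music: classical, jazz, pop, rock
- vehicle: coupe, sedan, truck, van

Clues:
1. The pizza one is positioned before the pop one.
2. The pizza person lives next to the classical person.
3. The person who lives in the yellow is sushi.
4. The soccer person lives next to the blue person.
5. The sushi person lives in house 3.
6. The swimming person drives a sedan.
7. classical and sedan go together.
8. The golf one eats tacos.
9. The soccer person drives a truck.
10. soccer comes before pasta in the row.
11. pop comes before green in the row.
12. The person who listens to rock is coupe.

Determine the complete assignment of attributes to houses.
Solution:

House | Sport | Color | Food | Music | Vehicle
----------------------------------------------
  1   | soccer | red | pizza | jazz | truck
  2   | swimming | blue | pasta | classical | sedan
  3   | tennis | yellow | sushi | pop | van
  4   | golf | green | tacos | rock | coupe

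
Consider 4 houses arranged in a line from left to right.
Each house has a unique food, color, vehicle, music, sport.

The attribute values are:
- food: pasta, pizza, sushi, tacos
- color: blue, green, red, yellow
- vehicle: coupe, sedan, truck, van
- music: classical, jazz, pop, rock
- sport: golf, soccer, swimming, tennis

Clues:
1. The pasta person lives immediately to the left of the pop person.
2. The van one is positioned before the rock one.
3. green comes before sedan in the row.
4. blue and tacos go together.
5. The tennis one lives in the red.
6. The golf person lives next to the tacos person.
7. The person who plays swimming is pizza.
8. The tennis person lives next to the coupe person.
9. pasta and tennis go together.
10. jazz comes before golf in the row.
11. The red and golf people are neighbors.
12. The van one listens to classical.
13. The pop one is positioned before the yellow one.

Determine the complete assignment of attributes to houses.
Solution:

House | Food | Color | Vehicle | Music | Sport
----------------------------------------------
  1   | pasta | red | truck | jazz | tennis
  2   | sushi | green | coupe | pop | golf
  3   | tacos | blue | van | classical | soccer
  4   | pizza | yellow | sedan | rock | swimming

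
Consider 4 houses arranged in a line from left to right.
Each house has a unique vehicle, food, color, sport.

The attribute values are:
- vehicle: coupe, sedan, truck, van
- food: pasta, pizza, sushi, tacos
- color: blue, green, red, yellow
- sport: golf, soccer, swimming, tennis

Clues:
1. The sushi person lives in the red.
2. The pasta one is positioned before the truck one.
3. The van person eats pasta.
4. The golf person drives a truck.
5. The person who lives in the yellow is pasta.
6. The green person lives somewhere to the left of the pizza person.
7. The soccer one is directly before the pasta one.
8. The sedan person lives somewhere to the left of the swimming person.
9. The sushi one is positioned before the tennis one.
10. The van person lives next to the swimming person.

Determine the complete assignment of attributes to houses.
Solution:

House | Vehicle | Food | Color | Sport
--------------------------------------
  1   | sedan | sushi | red | soccer
  2   | van | pasta | yellow | tennis
  3   | coupe | tacos | green | swimming
  4   | truck | pizza | blue | golf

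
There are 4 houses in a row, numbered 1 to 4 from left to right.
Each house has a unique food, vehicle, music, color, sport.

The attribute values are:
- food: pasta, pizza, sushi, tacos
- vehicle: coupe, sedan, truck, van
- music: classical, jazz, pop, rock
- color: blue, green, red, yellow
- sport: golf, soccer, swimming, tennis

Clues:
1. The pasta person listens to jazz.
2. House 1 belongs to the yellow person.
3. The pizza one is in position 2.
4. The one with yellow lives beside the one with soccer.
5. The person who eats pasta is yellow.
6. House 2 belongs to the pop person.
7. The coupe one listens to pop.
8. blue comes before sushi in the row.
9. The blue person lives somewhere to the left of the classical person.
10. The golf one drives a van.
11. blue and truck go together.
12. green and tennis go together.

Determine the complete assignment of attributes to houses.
Solution:

House | Food | Vehicle | Music | Color | Sport
----------------------------------------------
  1   | pasta | van | jazz | yellow | golf
  2   | pizza | coupe | pop | red | soccer
  3   | tacos | truck | rock | blue | swimming
  4   | sushi | sedan | classical | green | tennis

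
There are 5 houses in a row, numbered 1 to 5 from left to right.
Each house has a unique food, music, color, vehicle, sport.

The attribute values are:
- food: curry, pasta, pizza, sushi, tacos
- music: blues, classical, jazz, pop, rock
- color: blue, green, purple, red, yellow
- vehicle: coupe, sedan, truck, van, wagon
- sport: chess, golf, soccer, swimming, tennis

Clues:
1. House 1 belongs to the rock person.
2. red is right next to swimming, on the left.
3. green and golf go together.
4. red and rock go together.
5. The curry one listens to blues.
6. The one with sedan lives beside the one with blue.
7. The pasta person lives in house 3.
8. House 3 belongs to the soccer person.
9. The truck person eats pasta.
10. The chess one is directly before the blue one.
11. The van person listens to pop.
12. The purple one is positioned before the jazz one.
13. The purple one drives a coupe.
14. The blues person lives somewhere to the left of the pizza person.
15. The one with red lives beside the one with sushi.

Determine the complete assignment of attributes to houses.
Solution:

House | Food | Music | Color | Vehicle | Sport
----------------------------------------------
  1   | tacos | rock | red | sedan | chess
  2   | sushi | pop | blue | van | swimming
  3   | pasta | classical | yellow | truck | soccer
  4   | curry | blues | purple | coupe | tennis
  5   | pizza | jazz | green | wagon | golf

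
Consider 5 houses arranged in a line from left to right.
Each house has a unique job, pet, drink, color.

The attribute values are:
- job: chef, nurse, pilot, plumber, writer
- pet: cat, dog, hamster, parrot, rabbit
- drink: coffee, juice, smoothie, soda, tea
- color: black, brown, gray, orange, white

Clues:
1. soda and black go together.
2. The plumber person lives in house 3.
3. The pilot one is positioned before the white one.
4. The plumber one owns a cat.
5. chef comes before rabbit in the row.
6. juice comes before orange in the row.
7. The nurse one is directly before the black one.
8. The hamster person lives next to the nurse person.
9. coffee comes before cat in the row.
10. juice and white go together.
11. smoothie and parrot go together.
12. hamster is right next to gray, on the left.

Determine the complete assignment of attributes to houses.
Solution:

House | Job | Pet | Drink | Color
---------------------------------
  1   | pilot | hamster | coffee | brown
  2   | nurse | parrot | smoothie | gray
  3   | plumber | cat | soda | black
  4   | chef | dog | juice | white
  5   | writer | rabbit | tea | orange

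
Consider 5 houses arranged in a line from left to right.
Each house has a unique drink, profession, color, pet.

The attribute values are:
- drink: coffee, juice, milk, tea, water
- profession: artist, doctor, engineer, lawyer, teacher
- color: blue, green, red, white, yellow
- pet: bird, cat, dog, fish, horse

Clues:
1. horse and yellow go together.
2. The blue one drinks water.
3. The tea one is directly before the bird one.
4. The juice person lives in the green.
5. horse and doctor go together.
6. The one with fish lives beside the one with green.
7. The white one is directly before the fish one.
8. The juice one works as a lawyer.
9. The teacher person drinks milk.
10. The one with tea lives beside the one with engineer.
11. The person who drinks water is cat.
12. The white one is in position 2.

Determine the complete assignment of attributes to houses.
Solution:

House | Drink | Profession | Color | Pet
----------------------------------------
  1   | tea | doctor | yellow | horse
  2   | coffee | engineer | white | bird
  3   | milk | teacher | red | fish
  4   | juice | lawyer | green | dog
  5   | water | artist | blue | cat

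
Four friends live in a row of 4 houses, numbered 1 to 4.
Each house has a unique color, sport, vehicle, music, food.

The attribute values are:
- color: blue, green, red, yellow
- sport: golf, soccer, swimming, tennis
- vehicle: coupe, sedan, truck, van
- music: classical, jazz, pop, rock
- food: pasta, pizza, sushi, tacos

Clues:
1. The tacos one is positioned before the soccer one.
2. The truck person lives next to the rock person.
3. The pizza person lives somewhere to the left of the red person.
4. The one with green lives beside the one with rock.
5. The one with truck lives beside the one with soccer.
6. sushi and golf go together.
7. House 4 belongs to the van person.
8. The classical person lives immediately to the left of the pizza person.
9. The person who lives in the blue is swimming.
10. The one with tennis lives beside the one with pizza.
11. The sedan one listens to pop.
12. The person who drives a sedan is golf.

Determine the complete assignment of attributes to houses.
Solution:

House | Color | Sport | Vehicle | Music | Food
----------------------------------------------
  1   | green | tennis | truck | classical | tacos
  2   | yellow | soccer | coupe | rock | pizza
  3   | red | golf | sedan | pop | sushi
  4   | blue | swimming | van | jazz | pasta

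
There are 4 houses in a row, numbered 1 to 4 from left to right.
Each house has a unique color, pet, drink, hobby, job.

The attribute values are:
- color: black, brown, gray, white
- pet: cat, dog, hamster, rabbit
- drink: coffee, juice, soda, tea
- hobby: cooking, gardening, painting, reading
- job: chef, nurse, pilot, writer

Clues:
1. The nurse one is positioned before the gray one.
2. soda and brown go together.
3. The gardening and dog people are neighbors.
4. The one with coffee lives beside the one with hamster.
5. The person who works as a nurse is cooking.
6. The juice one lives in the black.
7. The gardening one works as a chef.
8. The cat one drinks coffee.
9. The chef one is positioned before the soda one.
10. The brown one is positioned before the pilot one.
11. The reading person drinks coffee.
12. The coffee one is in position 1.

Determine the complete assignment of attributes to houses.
Solution:

House | Color | Pet | Drink | Hobby | Job
-----------------------------------------
  1   | white | cat | coffee | reading | writer
  2   | black | hamster | juice | gardening | chef
  3   | brown | dog | soda | cooking | nurse
  4   | gray | rabbit | tea | painting | pilot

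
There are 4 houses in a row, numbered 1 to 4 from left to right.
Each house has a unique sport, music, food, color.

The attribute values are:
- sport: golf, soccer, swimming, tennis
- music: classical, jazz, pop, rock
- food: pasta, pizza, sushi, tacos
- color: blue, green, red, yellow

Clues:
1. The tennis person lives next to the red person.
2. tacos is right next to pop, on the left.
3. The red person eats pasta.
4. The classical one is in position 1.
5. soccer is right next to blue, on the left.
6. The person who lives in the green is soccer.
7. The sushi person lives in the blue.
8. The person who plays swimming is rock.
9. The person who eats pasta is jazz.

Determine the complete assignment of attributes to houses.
Solution:

House | Sport | Music | Food | Color
------------------------------------
  1   | soccer | classical | tacos | green
  2   | tennis | pop | sushi | blue
  3   | golf | jazz | pasta | red
  4   | swimming | rock | pizza | yellow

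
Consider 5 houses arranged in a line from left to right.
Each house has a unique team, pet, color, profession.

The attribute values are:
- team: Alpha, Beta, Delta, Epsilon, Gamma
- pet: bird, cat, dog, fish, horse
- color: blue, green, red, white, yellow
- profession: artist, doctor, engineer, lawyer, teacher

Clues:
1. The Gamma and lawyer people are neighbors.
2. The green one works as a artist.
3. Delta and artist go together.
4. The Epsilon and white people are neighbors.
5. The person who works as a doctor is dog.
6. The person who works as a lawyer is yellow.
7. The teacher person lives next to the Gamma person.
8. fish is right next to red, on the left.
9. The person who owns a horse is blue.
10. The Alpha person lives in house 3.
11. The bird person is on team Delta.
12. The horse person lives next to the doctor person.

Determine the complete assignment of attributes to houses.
Solution:

House | Team | Pet | Color | Profession
---------------------------------------
  1   | Epsilon | horse | blue | teacher
  2   | Gamma | dog | white | doctor
  3   | Alpha | fish | yellow | lawyer
  4   | Beta | cat | red | engineer
  5   | Delta | bird | green | artist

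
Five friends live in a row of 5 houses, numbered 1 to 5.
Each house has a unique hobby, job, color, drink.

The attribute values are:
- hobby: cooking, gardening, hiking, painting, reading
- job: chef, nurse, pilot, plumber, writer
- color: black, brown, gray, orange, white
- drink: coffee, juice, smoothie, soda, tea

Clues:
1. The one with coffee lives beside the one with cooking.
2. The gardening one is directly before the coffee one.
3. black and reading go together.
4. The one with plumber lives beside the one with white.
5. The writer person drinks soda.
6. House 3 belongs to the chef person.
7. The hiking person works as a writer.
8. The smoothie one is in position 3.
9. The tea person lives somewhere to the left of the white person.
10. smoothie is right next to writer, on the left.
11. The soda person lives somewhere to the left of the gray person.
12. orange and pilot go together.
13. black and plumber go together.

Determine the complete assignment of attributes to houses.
Solution:

House | Hobby | Job | Color | Drink
-----------------------------------
  1   | gardening | pilot | orange | tea
  2   | reading | plumber | black | coffee
  3   | cooking | chef | white | smoothie
  4   | hiking | writer | brown | soda
  5   | painting | nurse | gray | juice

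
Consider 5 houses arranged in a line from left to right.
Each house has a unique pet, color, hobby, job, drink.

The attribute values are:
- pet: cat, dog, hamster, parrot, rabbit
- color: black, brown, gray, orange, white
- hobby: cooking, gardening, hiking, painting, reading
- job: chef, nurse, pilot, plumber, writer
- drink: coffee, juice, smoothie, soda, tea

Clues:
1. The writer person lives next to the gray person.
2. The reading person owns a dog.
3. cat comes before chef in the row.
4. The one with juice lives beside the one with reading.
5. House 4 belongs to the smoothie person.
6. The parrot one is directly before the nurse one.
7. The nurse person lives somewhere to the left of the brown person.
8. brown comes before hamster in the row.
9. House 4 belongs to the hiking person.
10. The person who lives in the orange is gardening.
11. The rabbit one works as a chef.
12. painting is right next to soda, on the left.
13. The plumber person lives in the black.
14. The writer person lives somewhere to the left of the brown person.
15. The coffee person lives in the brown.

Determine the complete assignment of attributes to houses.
Solution:

House | Pet | Color | Hobby | Job | Drink
-----------------------------------------
  1   | parrot | white | painting | writer | juice
  2   | dog | gray | reading | nurse | soda
  3   | cat | brown | cooking | pilot | coffee
  4   | hamster | black | hiking | plumber | smoothie
  5   | rabbit | orange | gardening | chef | tea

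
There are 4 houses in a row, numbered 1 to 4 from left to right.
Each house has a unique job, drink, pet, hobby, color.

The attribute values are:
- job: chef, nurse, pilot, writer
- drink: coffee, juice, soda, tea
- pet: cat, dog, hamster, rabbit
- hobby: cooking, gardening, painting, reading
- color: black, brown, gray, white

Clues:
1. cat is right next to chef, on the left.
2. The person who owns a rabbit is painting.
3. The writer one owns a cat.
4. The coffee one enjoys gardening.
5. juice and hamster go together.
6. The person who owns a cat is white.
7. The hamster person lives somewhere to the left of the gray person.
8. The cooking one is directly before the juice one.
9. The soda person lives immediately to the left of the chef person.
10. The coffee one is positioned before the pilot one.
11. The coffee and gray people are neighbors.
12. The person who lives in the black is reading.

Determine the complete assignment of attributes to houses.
Solution:

House | Job | Drink | Pet | Hobby | Color
-----------------------------------------
  1   | writer | soda | cat | cooking | white
  2   | chef | juice | hamster | reading | black
  3   | nurse | coffee | dog | gardening | brown
  4   | pilot | tea | rabbit | painting | gray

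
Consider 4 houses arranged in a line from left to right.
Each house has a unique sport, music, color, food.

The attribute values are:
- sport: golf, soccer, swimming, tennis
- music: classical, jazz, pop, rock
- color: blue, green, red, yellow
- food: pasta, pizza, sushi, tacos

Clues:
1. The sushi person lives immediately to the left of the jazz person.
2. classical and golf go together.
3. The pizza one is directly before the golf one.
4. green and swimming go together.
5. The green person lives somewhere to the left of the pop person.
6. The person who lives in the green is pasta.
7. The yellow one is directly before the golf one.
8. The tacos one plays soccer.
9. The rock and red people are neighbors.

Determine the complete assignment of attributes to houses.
Solution:

House | Sport | Music | Color | Food
------------------------------------
  1   | tennis | rock | yellow | pizza
  2   | golf | classical | red | sushi
  3   | swimming | jazz | green | pasta
  4   | soccer | pop | blue | tacos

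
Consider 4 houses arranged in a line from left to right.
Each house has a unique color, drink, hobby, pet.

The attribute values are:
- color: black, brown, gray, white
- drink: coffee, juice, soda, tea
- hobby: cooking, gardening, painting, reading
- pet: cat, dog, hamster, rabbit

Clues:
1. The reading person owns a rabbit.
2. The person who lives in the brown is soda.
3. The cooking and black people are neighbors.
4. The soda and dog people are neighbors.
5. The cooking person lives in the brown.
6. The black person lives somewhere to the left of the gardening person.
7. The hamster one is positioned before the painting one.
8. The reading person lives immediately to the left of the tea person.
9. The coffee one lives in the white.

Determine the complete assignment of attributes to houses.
Solution:

House | Color | Drink | Hobby | Pet
-----------------------------------
  1   | brown | soda | cooking | hamster
  2   | black | juice | painting | dog
  3   | white | coffee | reading | rabbit
  4   | gray | tea | gardening | cat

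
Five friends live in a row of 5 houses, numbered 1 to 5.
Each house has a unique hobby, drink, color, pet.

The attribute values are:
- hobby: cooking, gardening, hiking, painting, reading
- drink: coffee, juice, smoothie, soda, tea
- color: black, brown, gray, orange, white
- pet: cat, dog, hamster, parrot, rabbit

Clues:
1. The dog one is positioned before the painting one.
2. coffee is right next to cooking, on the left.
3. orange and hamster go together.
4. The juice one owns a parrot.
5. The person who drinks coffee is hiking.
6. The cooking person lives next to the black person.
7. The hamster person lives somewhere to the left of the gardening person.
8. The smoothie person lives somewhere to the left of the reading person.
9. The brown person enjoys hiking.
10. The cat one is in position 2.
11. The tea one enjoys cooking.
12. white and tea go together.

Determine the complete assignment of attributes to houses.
Solution:

House | Hobby | Drink | Color | Pet
-----------------------------------
  1   | hiking | coffee | brown | dog
  2   | cooking | tea | white | cat
  3   | painting | smoothie | black | rabbit
  4   | reading | soda | orange | hamster
  5   | gardening | juice | gray | parrot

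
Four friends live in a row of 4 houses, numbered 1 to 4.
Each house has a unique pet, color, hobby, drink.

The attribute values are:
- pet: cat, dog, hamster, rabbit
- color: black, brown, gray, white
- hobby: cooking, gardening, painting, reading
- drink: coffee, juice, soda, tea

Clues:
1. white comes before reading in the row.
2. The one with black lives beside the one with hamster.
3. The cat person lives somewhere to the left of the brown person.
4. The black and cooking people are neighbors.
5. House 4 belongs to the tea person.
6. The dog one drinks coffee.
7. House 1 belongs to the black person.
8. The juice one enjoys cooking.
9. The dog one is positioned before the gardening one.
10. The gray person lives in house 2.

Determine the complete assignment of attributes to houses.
Solution:

House | Pet | Color | Hobby | Drink
-----------------------------------
  1   | dog | black | painting | coffee
  2   | hamster | gray | cooking | juice
  3   | cat | white | gardening | soda
  4   | rabbit | brown | reading | tea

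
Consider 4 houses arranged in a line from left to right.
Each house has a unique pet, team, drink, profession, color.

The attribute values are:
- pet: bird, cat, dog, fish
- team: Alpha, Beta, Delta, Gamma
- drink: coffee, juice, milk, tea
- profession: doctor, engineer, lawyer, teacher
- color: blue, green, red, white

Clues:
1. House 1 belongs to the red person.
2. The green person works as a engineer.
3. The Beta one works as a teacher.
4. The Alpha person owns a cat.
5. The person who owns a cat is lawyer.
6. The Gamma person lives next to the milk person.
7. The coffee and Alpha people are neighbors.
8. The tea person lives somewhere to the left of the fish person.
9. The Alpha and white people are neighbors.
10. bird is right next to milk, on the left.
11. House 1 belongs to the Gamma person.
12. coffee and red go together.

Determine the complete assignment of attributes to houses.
Solution:

House | Pet | Team | Drink | Profession | Color
-----------------------------------------------
  1   | bird | Gamma | coffee | doctor | red
  2   | cat | Alpha | milk | lawyer | blue
  3   | dog | Beta | tea | teacher | white
  4   | fish | Delta | juice | engineer | green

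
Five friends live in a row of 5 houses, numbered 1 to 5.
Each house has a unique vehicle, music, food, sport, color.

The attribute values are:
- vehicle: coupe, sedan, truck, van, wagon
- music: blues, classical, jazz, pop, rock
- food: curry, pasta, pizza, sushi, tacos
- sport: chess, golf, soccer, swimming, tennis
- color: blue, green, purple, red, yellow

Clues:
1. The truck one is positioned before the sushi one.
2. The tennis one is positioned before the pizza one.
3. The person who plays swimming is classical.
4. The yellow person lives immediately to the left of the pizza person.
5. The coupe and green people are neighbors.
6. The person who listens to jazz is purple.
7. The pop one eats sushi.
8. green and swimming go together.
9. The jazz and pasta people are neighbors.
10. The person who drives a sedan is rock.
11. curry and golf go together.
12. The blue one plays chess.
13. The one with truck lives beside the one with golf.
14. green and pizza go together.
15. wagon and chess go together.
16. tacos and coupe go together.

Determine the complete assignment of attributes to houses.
Solution:

House | Vehicle | Music | Food | Sport | Color
----------------------------------------------
  1   | coupe | blues | tacos | tennis | yellow
  2   | truck | classical | pizza | swimming | green
  3   | van | jazz | curry | golf | purple
  4   | sedan | rock | pasta | soccer | red
  5   | wagon | pop | sushi | chess | blue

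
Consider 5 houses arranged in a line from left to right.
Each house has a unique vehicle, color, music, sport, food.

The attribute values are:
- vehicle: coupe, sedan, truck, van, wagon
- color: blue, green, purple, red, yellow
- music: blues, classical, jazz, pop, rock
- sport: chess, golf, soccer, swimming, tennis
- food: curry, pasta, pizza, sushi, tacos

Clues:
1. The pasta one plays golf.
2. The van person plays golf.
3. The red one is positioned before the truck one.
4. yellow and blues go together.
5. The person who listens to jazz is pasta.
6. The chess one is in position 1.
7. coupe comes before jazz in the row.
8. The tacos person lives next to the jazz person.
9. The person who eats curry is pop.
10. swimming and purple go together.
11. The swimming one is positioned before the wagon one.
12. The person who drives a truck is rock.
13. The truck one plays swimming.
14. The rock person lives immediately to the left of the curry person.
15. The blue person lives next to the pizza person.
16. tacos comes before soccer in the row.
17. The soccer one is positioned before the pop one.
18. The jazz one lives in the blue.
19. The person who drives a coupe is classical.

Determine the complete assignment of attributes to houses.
Solution:

House | Vehicle | Color | Music | Sport | Food
----------------------------------------------
  1   | coupe | red | classical | chess | tacos
  2   | van | blue | jazz | golf | pasta
  3   | sedan | yellow | blues | soccer | pizza
  4   | truck | purple | rock | swimming | sushi
  5   | wagon | green | pop | tennis | curry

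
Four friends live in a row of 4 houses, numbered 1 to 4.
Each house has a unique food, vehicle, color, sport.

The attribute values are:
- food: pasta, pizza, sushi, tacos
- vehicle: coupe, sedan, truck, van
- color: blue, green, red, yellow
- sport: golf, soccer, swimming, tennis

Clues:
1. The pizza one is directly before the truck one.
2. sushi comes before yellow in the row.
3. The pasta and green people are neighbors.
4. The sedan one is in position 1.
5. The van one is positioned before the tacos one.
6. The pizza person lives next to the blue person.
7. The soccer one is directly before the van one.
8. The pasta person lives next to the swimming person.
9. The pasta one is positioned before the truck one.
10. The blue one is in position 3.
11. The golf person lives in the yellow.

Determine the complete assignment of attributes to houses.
Solution:

House | Food | Vehicle | Color | Sport
--------------------------------------
  1   | pasta | sedan | red | soccer
  2   | pizza | van | green | swimming
  3   | sushi | truck | blue | tennis
  4   | tacos | coupe | yellow | golf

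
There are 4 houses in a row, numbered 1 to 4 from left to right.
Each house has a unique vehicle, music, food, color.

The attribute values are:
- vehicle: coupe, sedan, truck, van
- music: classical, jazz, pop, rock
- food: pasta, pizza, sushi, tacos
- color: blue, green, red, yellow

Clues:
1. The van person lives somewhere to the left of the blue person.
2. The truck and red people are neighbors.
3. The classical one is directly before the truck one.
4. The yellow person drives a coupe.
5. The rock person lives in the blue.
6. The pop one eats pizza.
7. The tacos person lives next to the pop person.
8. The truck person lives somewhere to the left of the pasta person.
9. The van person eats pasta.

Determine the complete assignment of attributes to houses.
Solution:

House | Vehicle | Music | Food | Color
--------------------------------------
  1   | coupe | classical | tacos | yellow
  2   | truck | pop | pizza | green
  3   | van | jazz | pasta | red
  4   | sedan | rock | sushi | blue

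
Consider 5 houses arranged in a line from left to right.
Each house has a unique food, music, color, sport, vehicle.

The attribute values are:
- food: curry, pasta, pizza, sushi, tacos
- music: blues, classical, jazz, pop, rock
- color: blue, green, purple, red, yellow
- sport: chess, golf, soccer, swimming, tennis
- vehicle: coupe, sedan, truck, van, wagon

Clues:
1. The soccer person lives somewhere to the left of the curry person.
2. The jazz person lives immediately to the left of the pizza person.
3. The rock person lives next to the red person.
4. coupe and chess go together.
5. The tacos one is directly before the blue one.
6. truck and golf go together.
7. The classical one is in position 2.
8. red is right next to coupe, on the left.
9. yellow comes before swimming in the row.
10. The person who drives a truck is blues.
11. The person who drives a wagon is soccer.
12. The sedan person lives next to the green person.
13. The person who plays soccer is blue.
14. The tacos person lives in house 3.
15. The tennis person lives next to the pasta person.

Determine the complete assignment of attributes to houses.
Solution:

House | Food | Music | Color | Sport | Vehicle
----------------------------------------------
  1   | sushi | rock | yellow | tennis | van
  2   | pasta | classical | red | swimming | sedan
  3   | tacos | jazz | green | chess | coupe
  4   | pizza | pop | blue | soccer | wagon
  5   | curry | blues | purple | golf | truck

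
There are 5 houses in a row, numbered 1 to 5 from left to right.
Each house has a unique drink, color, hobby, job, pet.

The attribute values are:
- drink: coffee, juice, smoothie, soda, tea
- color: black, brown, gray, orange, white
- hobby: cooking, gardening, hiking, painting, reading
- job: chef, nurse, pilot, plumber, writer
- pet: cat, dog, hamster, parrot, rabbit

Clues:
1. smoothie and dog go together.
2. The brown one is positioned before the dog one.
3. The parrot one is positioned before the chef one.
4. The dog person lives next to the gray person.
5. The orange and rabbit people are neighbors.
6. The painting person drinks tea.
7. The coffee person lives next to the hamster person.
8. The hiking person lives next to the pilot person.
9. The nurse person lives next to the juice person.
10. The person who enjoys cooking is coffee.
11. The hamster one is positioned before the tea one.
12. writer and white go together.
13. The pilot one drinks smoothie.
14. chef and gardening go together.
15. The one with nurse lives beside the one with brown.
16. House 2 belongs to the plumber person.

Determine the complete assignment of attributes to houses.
Solution:

House | Drink | Color | Hobby | Job | Pet
-----------------------------------------
  1   | coffee | black | cooking | nurse | parrot
  2   | juice | brown | hiking | plumber | hamster
  3   | smoothie | orange | reading | pilot | dog
  4   | soda | gray | gardening | chef | rabbit
  5   | tea | white | painting | writer | cat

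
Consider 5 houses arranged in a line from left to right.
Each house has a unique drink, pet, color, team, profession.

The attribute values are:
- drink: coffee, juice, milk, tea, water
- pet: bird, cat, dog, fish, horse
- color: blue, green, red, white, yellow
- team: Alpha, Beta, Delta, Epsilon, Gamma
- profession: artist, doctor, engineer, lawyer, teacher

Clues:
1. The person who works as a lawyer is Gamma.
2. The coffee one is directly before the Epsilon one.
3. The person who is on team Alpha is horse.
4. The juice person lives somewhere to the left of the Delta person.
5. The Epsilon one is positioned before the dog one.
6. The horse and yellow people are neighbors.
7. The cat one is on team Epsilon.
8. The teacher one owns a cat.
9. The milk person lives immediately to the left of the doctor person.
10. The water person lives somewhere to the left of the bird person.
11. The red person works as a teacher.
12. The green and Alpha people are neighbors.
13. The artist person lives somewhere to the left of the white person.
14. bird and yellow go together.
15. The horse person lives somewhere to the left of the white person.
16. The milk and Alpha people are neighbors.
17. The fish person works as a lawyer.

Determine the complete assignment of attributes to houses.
Solution:

House | Drink | Pet | Color | Team | Profession
-----------------------------------------------
  1   | milk | fish | green | Gamma | lawyer
  2   | water | horse | blue | Alpha | doctor
  3   | coffee | bird | yellow | Beta | artist
  4   | juice | cat | red | Epsilon | teacher
  5   | tea | dog | white | Delta | engineer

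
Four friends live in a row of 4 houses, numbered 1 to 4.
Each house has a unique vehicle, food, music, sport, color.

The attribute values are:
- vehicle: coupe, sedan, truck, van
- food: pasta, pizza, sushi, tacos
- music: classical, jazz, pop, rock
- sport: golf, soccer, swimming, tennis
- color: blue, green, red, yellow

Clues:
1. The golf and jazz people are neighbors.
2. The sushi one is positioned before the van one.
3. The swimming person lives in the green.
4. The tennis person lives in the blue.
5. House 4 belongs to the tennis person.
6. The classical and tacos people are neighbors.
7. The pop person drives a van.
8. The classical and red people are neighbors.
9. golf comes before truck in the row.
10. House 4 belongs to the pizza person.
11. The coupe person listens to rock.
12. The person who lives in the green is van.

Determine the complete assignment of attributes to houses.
Solution:

House | Vehicle | Food | Music | Sport | Color
----------------------------------------------
  1   | sedan | sushi | classical | golf | yellow
  2   | truck | tacos | jazz | soccer | red
  3   | van | pasta | pop | swimming | green
  4   | coupe | pizza | rock | tennis | blue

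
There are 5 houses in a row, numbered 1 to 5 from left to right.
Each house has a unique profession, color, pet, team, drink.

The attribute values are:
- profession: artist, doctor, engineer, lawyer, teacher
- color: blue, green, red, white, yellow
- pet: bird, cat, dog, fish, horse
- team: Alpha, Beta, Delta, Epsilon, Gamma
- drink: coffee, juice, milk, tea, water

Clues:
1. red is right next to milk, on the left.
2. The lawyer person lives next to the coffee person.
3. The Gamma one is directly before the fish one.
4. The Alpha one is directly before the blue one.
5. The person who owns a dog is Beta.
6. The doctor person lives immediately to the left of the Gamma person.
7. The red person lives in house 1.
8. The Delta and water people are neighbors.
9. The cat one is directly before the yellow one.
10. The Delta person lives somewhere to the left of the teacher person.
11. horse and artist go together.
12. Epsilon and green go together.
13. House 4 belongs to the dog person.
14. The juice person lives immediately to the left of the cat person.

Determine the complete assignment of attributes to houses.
Solution:

House | Profession | Color | Pet | Team | Drink
-----------------------------------------------
  1   | doctor | red | bird | Alpha | juice
  2   | lawyer | blue | cat | Gamma | milk
  3   | engineer | yellow | fish | Delta | coffee
  4   | teacher | white | dog | Beta | water
  5   | artist | green | horse | Epsilon | tea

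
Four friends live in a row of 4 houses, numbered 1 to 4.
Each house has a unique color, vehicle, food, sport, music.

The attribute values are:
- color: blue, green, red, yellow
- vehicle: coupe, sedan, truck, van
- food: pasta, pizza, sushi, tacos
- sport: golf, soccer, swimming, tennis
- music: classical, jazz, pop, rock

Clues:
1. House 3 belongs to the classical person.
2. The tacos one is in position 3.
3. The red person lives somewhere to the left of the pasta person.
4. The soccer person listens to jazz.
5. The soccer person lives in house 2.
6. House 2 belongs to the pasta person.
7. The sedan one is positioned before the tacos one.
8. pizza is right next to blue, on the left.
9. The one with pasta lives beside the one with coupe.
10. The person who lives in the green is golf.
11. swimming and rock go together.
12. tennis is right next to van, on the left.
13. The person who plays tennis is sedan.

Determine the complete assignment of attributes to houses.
Solution:

House | Color | Vehicle | Food | Sport | Music
----------------------------------------------
  1   | red | sedan | pizza | tennis | pop
  2   | blue | van | pasta | soccer | jazz
  3   | green | coupe | tacos | golf | classical
  4   | yellow | truck | sushi | swimming | rock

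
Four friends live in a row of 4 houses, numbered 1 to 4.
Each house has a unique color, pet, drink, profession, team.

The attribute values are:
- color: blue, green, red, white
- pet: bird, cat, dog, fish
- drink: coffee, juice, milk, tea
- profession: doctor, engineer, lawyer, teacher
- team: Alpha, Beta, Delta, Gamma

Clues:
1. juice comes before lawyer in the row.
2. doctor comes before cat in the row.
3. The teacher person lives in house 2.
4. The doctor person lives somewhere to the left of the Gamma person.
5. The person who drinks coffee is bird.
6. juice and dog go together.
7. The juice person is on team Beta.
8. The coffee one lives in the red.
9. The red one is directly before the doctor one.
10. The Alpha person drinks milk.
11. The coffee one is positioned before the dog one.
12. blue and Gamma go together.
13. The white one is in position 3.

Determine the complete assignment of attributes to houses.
Solution:

House | Color | Pet | Drink | Profession | Team
-----------------------------------------------
  1   | green | fish | milk | engineer | Alpha
  2   | red | bird | coffee | teacher | Delta
  3   | white | dog | juice | doctor | Beta
  4   | blue | cat | tea | lawyer | Gamma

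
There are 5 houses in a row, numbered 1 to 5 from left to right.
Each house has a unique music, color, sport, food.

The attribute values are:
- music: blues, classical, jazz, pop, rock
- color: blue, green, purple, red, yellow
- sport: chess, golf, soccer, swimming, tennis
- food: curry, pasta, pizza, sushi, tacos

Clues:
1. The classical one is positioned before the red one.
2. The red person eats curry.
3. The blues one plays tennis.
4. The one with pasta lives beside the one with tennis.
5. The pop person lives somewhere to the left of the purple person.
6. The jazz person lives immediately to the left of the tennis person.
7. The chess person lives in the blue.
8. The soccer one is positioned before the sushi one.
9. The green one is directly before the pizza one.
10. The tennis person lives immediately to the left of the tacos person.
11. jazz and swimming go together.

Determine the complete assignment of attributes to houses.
Solution:

House | Music | Color | Sport | Food
------------------------------------
  1   | jazz | green | swimming | pasta
  2   | blues | yellow | tennis | pizza
  3   | classical | blue | chess | tacos
  4   | pop | red | soccer | curry
  5   | rock | purple | golf | sushi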